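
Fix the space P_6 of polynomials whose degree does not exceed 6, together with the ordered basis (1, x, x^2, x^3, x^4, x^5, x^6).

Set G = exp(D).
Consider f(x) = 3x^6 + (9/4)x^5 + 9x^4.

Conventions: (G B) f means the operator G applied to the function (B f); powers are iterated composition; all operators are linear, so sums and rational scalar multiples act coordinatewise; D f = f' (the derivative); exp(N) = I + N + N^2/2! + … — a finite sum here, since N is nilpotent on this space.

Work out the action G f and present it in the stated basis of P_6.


order-1 term: 18x^5 + (45/4)x^4 + 36x^3
order-2 term: 45x^4 + (45/2)x^3 + 54x^2
order-3 term: 60x^3 + (45/2)x^2 + 36x
order-4 term: 45x^2 + (45/4)x + 9
order-5 term: 18x + 9/4
order-6 term: 3
the series for exp(D) f terminates at order 6
exp(D) f = 3x^6 + (81/4)x^5 + (261/4)x^4 + (237/2)x^3 + (243/2)x^2 + (261/4)x + 57/4

the image equals g(x) = 3x^6 + (81/4)x^5 + (261/4)x^4 + (237/2)x^3 + (243/2)x^2 + (261/4)x + 57/4


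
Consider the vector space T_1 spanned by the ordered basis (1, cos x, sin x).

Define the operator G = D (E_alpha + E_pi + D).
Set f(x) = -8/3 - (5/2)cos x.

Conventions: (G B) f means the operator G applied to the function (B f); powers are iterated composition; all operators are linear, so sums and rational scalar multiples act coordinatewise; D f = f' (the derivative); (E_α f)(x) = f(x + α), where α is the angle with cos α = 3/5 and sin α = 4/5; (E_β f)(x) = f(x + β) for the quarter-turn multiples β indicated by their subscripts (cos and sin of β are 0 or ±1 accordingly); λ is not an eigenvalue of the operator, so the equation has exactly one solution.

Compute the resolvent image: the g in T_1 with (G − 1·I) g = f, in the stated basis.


the image equals g(x) = 8/3 + (7/8)cos x + (1/8)sin x

write g with unknown coordinates in the stated basis and equate coefficients in (G − 1·I) g = f
solving from the highest basis element down gives g = 8/3 + (7/8)cos x + (1/8)sin x
check: G g = -(13/8)cos x + (1/8)sin x
so G g − 1·g = -8/3 - (5/2)cos x = f ✓


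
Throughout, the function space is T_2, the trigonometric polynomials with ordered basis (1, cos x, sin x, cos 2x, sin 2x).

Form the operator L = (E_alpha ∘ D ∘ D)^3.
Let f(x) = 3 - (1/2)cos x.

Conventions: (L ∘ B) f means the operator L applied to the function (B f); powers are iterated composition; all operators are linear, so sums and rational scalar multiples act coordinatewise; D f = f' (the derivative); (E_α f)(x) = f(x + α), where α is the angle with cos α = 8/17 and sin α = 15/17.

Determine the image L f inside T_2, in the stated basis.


the result is g(x) = -(2444/4913)cos x + (495/9826)sin x

D f = (1/2)sin x
D D f = (1/2)cos x
E_alpha D D f = (4/17)cos x - (15/34)sin x
D (E_alpha ∘ D ∘ D) f = -(15/34)cos x - (4/17)sin x
D D (E_alpha ∘ D ∘ D) f = -(4/17)cos x + (15/34)sin x
E_alpha D D (E_alpha ∘ D ∘ D) f = (161/578)cos x + (120/289)sin x
D (E_alpha ∘ D ∘ D) (E_alpha ∘ D ∘ D) f = (120/289)cos x - (161/578)sin x
D D (E_alpha ∘ D ∘ D) (E_alpha ∘ D ∘ D) f = -(161/578)cos x - (120/289)sin x
E_alpha D D (E_alpha ∘ D ∘ D) (E_alpha ∘ D ∘ D) f = -(2444/4913)cos x + (495/9826)sin x


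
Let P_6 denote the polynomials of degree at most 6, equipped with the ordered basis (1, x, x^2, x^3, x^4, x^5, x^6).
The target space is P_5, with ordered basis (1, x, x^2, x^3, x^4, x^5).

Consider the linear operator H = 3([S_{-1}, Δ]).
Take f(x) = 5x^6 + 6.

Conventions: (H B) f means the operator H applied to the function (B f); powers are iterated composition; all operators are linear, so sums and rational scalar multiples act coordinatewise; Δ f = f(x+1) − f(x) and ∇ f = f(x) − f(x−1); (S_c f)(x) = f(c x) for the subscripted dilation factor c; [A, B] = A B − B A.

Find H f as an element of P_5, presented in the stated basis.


g(x) = -180x^5 - 600x^3 - 180x

Δ f = 30x^5 + 75x^4 + 100x^3 + 75x^2 + 30x + 5
S_{-1} Δ f = -30x^5 + 75x^4 - 100x^3 + 75x^2 - 30x + 5
S_{-1} f = 5x^6 + 6
Δ S_{-1} f = 30x^5 + 75x^4 + 100x^3 + 75x^2 + 30x + 5
[S_{-1}, Δ] f = -60x^5 - 200x^3 - 60x
(3([S_{-1}, Δ])) f = -180x^5 - 600x^3 - 180x


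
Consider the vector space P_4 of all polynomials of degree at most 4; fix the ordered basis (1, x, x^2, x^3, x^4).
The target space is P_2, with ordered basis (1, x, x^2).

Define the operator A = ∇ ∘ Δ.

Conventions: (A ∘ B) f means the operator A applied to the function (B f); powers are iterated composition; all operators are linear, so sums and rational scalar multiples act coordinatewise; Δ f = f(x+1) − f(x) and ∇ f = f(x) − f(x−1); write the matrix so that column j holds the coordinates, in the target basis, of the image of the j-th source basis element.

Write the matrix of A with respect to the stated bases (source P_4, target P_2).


image of 1: 0
image of x: 0
image of x^2: 2
image of x^3: 6x
image of x^4: 12x^2 + 2
each image's coordinates form column j of the matrix

the matrix is [[0, 0, 2, 0, 2]; [0, 0, 0, 6, 0]; [0, 0, 0, 0, 12]] (rows listed top to bottom)


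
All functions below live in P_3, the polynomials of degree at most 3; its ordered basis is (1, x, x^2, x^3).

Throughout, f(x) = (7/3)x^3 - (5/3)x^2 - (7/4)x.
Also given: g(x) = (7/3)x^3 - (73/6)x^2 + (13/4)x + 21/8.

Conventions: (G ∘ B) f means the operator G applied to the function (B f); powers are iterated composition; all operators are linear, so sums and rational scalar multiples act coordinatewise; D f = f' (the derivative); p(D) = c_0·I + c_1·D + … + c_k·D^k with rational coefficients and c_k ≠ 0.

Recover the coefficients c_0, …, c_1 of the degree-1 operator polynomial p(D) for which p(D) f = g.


c_0 = 1, c_1 = -3/2

D^0 f = (7/3)x^3 - (5/3)x^2 - (7/4)x
D^1 f = 7x^2 - (10/3)x - 7/4
matching coefficients of g against c_0 f + c_1 Df + … from the top degree down determines the c_i
solution: c_0 = 1, c_1 = -3/2


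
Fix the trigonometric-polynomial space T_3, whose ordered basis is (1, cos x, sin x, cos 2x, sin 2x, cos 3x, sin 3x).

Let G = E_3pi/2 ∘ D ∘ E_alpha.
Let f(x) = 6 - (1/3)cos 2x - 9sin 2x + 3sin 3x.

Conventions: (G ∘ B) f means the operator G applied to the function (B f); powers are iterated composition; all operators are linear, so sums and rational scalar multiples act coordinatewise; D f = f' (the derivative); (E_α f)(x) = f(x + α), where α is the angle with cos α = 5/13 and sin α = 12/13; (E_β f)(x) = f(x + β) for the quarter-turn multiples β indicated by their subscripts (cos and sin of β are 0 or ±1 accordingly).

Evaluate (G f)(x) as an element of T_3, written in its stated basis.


E_alpha f = 6 - (3121/507)cos 2x + (1111/169)sin 2x - (2484/2197)cos 3x - (6105/2197)sin 3x
D E_alpha f = (2222/169)cos 2x + (6242/507)sin 2x - (18315/2197)cos 3x + (7452/2197)sin 3x
E_3pi/2 D E_alpha f = -(2222/169)cos 2x - (6242/507)sin 2x + (7452/2197)cos 3x + (18315/2197)sin 3x

the image equals g(x) = -(2222/169)cos 2x - (6242/507)sin 2x + (7452/2197)cos 3x + (18315/2197)sin 3x


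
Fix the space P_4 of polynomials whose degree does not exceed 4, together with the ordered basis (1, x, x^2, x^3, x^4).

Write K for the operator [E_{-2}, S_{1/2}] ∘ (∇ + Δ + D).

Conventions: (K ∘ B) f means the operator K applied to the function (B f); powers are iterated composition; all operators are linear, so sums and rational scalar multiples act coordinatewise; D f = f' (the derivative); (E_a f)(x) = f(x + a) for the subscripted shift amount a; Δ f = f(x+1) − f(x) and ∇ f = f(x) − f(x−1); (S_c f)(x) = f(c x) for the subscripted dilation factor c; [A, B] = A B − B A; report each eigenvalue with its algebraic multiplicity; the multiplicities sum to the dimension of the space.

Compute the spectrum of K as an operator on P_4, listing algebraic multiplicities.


image of 1: 0
image of x: 0
image of x^2: 6
image of x^3: 9x - 27
image of x^4: 9x^2 - 54x + 92
the matrix is upper triangular; its diagonal is (0, 0, 0, 0, 0)
for a triangular matrix the eigenvalues are the diagonal entries, with algebraic multiplicity their repetition count

λ = 0 (multiplicity 5)


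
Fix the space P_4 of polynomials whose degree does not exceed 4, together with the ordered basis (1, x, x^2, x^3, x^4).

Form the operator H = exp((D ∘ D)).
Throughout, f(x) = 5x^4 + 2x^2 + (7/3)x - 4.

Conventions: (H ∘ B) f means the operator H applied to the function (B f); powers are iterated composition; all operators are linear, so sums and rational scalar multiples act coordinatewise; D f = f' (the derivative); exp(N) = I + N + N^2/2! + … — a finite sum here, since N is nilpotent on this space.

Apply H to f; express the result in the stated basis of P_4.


order-1 term: 60x^2 + 4
order-2 term: 60
the series for exp((D ∘ D)) f terminates at order 2
exp((D ∘ D)) f = 5x^4 + 62x^2 + (7/3)x + 60

the image equals g(x) = 5x^4 + 62x^2 + (7/3)x + 60


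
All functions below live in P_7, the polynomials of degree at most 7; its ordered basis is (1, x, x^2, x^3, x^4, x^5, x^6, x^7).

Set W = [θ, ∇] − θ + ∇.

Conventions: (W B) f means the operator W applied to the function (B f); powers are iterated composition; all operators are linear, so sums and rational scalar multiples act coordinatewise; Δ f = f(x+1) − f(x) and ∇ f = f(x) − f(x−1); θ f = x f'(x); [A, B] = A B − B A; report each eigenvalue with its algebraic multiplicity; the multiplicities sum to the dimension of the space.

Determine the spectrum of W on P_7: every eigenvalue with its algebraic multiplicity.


λ = -7 (multiplicity 1), λ = -6 (multiplicity 1), λ = -5 (multiplicity 1), λ = -4 (multiplicity 1), λ = -3 (multiplicity 1), λ = -2 (multiplicity 1), λ = -1 (multiplicity 1), λ = 0 (multiplicity 1)

image of 1: 0
image of x: -x
image of x^2: -2x^2 + 1
image of x^3: -3x^3 + 3x - 2
image of x^4: -4x^4 + 6x^2 - 8x + 3
image of x^5: -5x^5 + 10x^3 - 20x^2 + 15x - 4
image of x^6: -6x^6 + 15x^4 - 40x^3 + 45x^2 - 24x + 5
image of x^7: -7x^7 + 21x^5 - 70x^4 + 105x^3 - 84x^2 + 35x - 6
the matrix is upper triangular; its diagonal is (0, -1, -2, -3, -4, -5, -6, -7)
for a triangular matrix the eigenvalues are the diagonal entries, with algebraic multiplicity their repetition count


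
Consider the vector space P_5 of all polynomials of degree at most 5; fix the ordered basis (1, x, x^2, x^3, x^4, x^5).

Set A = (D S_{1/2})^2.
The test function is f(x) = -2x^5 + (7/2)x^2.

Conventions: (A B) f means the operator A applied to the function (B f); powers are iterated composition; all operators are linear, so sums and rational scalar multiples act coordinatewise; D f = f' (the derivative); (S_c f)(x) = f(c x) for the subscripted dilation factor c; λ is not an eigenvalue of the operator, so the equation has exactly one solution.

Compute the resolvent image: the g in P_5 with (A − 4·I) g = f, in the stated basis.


write g with unknown coordinates in the stated basis and equate coefficients in (A − 4·I) g = f
solving from the highest basis element down gives g = (1/2)x^5 + (5/1024)x^3 - (7/8)x^2 + (15/65536)x - 7/128
check: A g = (5/256)x^3 + (15/16384)x - 7/32
so A g − 4·g = -2x^5 + (7/2)x^2 = f ✓

the result is g(x) = (1/2)x^5 + (5/1024)x^3 - (7/8)x^2 + (15/65536)x - 7/128


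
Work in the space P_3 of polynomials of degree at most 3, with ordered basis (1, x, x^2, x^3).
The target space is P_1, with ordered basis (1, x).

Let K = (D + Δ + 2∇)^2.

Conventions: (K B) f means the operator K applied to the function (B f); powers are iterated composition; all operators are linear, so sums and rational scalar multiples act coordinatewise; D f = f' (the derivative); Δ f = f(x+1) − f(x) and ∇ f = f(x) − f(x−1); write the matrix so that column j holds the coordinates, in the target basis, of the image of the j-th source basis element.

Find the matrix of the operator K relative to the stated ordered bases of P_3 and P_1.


the matrix is [[0, 0, 32, -24]; [0, 0, 0, 96]] (rows listed top to bottom)

image of 1: 0
image of x: 0
image of x^2: 32
image of x^3: 96x - 24
each image's coordinates form column j of the matrix


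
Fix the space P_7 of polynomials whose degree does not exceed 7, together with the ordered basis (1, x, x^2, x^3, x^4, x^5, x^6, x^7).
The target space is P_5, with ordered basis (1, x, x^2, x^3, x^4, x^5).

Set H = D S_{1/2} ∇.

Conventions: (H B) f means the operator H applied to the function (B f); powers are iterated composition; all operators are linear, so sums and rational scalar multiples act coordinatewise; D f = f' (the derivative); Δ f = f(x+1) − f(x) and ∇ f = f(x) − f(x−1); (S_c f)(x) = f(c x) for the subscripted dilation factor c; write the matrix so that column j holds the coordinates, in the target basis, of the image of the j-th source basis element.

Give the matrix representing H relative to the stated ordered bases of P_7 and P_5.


image of 1: 0
image of x: 0
image of x^2: 1
image of x^3: (3/2)x - 3/2
image of x^4: (3/2)x^2 - 3x + 2
image of x^5: (5/4)x^3 - (15/4)x^2 + 5x - 5/2
image of x^6: (15/16)x^4 - (15/4)x^3 + (15/2)x^2 - (15/2)x + 3
image of x^7: (21/32)x^5 - (105/32)x^4 + (35/4)x^3 - (105/8)x^2 + (21/2)x - 7/2
each image's coordinates form column j of the matrix

the matrix is [[0, 0, 1, -3/2, 2, -5/2, 3, -7/2]; [0, 0, 0, 3/2, -3, 5, -15/2, 21/2]; [0, 0, 0, 0, 3/2, -15/4, 15/2, -105/8]; [0, 0, 0, 0, 0, 5/4, -15/4, 35/4]; [0, 0, 0, 0, 0, 0, 15/16, -105/32]; [0, 0, 0, 0, 0, 0, 0, 21/32]] (rows listed top to bottom)


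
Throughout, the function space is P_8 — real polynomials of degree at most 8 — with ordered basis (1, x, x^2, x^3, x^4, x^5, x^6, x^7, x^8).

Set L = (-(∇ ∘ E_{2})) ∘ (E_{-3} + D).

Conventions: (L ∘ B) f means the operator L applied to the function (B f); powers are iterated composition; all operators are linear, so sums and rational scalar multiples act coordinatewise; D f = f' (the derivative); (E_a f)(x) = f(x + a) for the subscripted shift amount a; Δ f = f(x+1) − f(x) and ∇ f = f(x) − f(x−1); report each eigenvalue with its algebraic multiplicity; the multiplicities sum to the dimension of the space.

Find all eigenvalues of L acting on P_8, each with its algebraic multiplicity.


image of 1: 0
image of x: -1
image of x^2: -2x + 1
image of x^3: -3x^2 + 3x - 16
image of x^4: -4x^3 + 6x^2 - 64x - 13
image of x^5: -5x^4 + 10x^3 - 160x^2 - 65x - 106
image of x^6: -6x^5 + 15x^4 - 320x^3 - 195x^2 - 636x - 123
image of x^7: -7x^6 + 21x^5 - 560x^4 - 455x^3 - 2226x^2 - 861x - 568
image of x^8: -8x^7 + 28x^6 - 896x^5 - 910x^4 - 5936x^3 - 3444x^2 - 4544x - 761
the matrix is upper triangular; its diagonal is (0, 0, 0, 0, 0, 0, 0, 0, 0)
for a triangular matrix the eigenvalues are the diagonal entries, with algebraic multiplicity their repetition count

λ = 0 (multiplicity 9)


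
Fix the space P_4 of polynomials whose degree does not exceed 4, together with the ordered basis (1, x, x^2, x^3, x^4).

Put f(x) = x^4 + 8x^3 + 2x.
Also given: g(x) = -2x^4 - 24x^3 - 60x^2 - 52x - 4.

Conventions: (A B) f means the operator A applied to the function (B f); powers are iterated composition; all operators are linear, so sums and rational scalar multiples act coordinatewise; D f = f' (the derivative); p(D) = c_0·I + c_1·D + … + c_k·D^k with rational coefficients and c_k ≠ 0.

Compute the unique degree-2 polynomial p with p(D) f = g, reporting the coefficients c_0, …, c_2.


D^0 f = x^4 + 8x^3 + 2x
D^1 f = 4x^3 + 24x^2 + 2
D^2 f = 12x^2 + 48x
matching coefficients of g against c_0 f + c_1 Df + … from the top degree down determines the c_i
solution: c_0 = -2, c_1 = -2, c_2 = -1

c_0 = -2, c_1 = -2, c_2 = -1


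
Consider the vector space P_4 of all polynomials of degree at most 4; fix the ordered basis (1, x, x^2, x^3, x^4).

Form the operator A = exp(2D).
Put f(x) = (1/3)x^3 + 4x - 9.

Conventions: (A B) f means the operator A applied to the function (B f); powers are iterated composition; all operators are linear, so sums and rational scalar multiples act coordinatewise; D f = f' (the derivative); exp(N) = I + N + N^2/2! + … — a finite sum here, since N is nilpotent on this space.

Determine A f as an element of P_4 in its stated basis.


the image equals g(x) = (1/3)x^3 + 2x^2 + 8x + 5/3

order-1 term: 2x^2 + 8
order-2 term: 4x
order-3 term: 8/3
the series for exp(2D) f terminates at order 3
exp(2D) f = (1/3)x^3 + 2x^2 + 8x + 5/3


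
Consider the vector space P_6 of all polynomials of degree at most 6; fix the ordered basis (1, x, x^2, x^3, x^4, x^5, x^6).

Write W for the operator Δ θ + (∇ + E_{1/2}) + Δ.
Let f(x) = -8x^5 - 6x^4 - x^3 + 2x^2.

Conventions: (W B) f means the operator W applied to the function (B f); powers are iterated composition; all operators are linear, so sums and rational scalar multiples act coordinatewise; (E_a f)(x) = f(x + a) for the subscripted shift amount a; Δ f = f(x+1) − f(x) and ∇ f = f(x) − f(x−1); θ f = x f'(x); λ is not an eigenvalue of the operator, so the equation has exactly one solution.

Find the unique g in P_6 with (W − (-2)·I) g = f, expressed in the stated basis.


write g with unknown coordinates in the stated basis and equate coefficients in (W − (-2)·I) g = f
solving from the highest basis element down gives g = -(8/3)x^5 + (94/3)x^4 - (2027/9)x^3 + (18655/18)x^2 - (31327/12)x + 70658/27
check: W g = -(8/3)x^5 - (206/3)x^4 + (4045/9)x^3 - (18637/9)x^2 + (31327/6)x - 141316/27
so W g − (-2)·g = -8x^5 - 6x^4 - x^3 + 2x^2 = f ✓

g(x) = -(8/3)x^5 + (94/3)x^4 - (2027/9)x^3 + (18655/18)x^2 - (31327/12)x + 70658/27


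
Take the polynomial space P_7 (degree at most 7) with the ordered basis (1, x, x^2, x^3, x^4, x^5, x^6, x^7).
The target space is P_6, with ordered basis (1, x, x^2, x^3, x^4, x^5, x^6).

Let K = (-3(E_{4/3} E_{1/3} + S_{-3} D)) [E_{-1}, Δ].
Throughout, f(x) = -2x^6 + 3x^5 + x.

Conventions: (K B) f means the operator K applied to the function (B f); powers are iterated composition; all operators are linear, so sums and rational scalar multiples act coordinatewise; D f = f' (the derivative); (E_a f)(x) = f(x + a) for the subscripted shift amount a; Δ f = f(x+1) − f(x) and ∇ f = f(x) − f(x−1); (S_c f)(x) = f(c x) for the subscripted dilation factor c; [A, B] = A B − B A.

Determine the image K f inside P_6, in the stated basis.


the image equals g(x) = 0

Δ f = -12x^5 - 15x^4 - 10x^3 + 3x + 2
E_{-1} Δ f = -12x^5 + 45x^4 - 70x^3 + 60x^2 - 27x + 6
E_{-1} f = -2x^6 + 15x^5 - 45x^4 + 70x^3 - 60x^2 + 28x - 6
Δ E_{-1} f = -12x^5 + 45x^4 - 70x^3 + 60x^2 - 27x + 6
[E_{-1}, Δ] f = 0
E_{1/3} [E_{-1}, Δ] f = 0
E_{4/3} E_{1/3} [E_{-1}, Δ] f = 0
D [E_{-1}, Δ] f = 0
S_{-3} D [E_{-1}, Δ] f = 0
(E_{4/3} E_{1/3} + S_{-3} D) [E_{-1}, Δ] f = 0
(-3(E_{4/3} E_{1/3} + S_{-3} D)) [E_{-1}, Δ] f = 0


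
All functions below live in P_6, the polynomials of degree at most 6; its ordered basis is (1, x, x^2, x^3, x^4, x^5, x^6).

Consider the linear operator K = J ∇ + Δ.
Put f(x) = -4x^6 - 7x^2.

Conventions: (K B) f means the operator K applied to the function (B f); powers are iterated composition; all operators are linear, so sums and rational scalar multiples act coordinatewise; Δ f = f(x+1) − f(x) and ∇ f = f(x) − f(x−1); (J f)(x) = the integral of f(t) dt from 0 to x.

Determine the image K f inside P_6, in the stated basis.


g(x) = -4x^6 - 12x^5 - 80x^4 - 60x^3 - 79x^2 - 27x - 11

∇ f = -24x^5 + 60x^4 - 80x^3 + 60x^2 - 38x + 11
J ∇ f = -4x^6 + 12x^5 - 20x^4 + 20x^3 - 19x^2 + 11x
Δ f = -24x^5 - 60x^4 - 80x^3 - 60x^2 - 38x - 11
(J ∇ + Δ) f = -4x^6 - 12x^5 - 80x^4 - 60x^3 - 79x^2 - 27x - 11


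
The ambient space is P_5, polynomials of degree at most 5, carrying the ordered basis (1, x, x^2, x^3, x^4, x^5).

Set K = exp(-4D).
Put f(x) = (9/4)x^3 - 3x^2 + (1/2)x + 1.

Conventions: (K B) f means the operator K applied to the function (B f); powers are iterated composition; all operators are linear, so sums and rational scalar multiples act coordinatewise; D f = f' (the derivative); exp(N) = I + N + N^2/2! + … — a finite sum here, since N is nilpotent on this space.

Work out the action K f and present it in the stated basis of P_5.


order-1 term: -27x^2 + 24x - 2
order-2 term: 108x - 48
order-3 term: -144
the series for exp(-4D) f terminates at order 3
exp(-4D) f = (9/4)x^3 - 30x^2 + (265/2)x - 193

the image equals g(x) = (9/4)x^3 - 30x^2 + (265/2)x - 193


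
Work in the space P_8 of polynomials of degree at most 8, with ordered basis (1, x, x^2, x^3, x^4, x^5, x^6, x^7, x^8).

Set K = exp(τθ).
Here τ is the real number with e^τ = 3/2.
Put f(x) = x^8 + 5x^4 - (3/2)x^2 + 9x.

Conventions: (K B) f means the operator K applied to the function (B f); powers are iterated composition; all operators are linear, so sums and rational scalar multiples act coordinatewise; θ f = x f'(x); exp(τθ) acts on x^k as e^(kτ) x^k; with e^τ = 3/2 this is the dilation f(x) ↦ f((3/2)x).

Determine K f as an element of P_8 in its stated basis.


exp(τθ) x^k = e^(kτ) x^k; with e^τ = 3/2 this sends x^k to (3/2)^k x^k
x ↦ 3/2 x
x^2 ↦ 9/4 x^2
x^4 ↦ 81/16 x^4
x^8 ↦ 6561/256 x^8
applying this coordinatewise to f: exp(τθ) f = (6561/256)x^8 + (405/16)x^4 - (27/8)x^2 + (27/2)x

g(x) = (6561/256)x^8 + (405/16)x^4 - (27/8)x^2 + (27/2)x


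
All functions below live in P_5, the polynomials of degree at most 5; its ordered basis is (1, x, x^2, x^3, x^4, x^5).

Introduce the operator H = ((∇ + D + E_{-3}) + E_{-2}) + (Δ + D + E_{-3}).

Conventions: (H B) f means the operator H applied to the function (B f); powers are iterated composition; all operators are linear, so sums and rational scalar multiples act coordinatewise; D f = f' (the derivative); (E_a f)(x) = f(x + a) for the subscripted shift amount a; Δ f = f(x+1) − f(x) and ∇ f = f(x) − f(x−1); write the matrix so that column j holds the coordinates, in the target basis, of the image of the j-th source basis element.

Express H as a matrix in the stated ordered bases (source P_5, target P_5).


the matrix is [[3, -4, 22, -60, 178, -516]; [0, 3, -8, 66, -240, 890]; [0, 0, 3, -12, 132, -600]; [0, 0, 0, 3, -16, 220]; [0, 0, 0, 0, 3, -20]; [0, 0, 0, 0, 0, 3]] (rows listed top to bottom)

image of 1: 3
image of x: 3x - 4
image of x^2: 3x^2 - 8x + 22
image of x^3: 3x^3 - 12x^2 + 66x - 60
image of x^4: 3x^4 - 16x^3 + 132x^2 - 240x + 178
image of x^5: 3x^5 - 20x^4 + 220x^3 - 600x^2 + 890x - 516
each image's coordinates form column j of the matrix


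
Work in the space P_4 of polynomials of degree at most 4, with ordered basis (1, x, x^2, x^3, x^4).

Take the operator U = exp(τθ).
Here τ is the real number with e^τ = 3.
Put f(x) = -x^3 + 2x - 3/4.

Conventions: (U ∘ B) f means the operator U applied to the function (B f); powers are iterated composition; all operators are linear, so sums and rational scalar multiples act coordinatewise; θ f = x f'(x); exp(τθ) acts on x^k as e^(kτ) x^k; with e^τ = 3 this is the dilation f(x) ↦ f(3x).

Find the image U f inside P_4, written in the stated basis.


exp(τθ) x^k = e^(kτ) x^k; with e^τ = 3 this sends x^k to 3^k x^k
x ↦ 3 x
x^3 ↦ 27 x^3
applying this coordinatewise to f: exp(τθ) f = -27x^3 + 6x - 3/4

the result is g(x) = -27x^3 + 6x - 3/4


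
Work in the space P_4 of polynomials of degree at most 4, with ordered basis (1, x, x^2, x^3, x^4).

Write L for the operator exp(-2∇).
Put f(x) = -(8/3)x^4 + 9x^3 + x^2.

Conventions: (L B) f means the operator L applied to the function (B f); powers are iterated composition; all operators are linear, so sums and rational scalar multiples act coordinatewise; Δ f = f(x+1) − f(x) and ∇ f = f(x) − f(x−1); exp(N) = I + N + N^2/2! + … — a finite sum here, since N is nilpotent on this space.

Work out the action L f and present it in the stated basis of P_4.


order-1 term: (64/3)x^3 - 86x^2 + (214/3)x - 64/3
order-2 term: -64x^2 + 236x - 536/3
order-3 term: (256/3)x - 200
order-4 term: -128/3
the series for exp(-2∇) f terminates at order 4
exp(-2∇) f = -(8/3)x^4 + (91/3)x^3 - 149x^2 + (1178/3)x - 1328/3

the result is g(x) = -(8/3)x^4 + (91/3)x^3 - 149x^2 + (1178/3)x - 1328/3


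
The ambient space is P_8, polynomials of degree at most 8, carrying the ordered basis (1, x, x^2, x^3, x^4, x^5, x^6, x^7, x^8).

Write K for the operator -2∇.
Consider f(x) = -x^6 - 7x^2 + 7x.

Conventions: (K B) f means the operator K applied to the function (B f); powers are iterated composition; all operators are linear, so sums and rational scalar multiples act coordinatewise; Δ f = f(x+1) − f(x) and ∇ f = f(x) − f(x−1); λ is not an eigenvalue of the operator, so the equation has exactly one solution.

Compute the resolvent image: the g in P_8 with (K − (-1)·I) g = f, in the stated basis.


the image equals g(x) = -x^6 - 12x^5 - 90x^4 - 520x^3 - 2257x^2 - 6513x - 9394

write g with unknown coordinates in the stated basis and equate coefficients in (K − (-1)·I) g = f
solving from the highest basis element down gives g = -x^6 - 12x^5 - 90x^4 - 520x^3 - 2257x^2 - 6513x - 9394
check: K g = 12x^5 + 90x^4 + 520x^3 + 2250x^2 + 6520x + 9394
so K g − (-1)·g = -x^6 - 7x^2 + 7x = f ✓


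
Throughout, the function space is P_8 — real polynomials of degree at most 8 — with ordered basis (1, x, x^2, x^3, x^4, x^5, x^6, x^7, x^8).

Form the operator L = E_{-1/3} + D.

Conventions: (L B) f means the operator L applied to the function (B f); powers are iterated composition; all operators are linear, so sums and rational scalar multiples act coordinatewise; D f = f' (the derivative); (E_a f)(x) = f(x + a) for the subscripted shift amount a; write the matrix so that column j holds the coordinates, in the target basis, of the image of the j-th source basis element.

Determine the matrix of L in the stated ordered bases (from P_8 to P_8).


the matrix is [[1, 2/3, 1/9, -1/27, 1/81, -1/243, 1/729, -1/2187, 1/6561]; [0, 1, 4/3, 1/3, -4/27, 5/81, -2/81, 7/729, -8/2187]; [0, 0, 1, 2, 2/3, -10/27, 5/27, -7/81, 28/729]; [0, 0, 0, 1, 8/3, 10/9, -20/27, 35/81, -56/243]; [0, 0, 0, 0, 1, 10/3, 5/3, -35/27, 70/81]; [0, 0, 0, 0, 0, 1, 4, 7/3, -56/27]; [0, 0, 0, 0, 0, 0, 1, 14/3, 28/9]; [0, 0, 0, 0, 0, 0, 0, 1, 16/3]; [0, 0, 0, 0, 0, 0, 0, 0, 1]] (rows listed top to bottom)

image of 1: 1
image of x: x + 2/3
image of x^2: x^2 + (4/3)x + 1/9
image of x^3: x^3 + 2x^2 + (1/3)x - 1/27
image of x^4: x^4 + (8/3)x^3 + (2/3)x^2 - (4/27)x + 1/81
image of x^5: x^5 + (10/3)x^4 + (10/9)x^3 - (10/27)x^2 + (5/81)x - 1/243
image of x^6: x^6 + 4x^5 + (5/3)x^4 - (20/27)x^3 + (5/27)x^2 - (2/81)x + 1/729
image of x^7: x^7 + (14/3)x^6 + (7/3)x^5 - (35/27)x^4 + (35/81)x^3 - (7/81)x^2 + (7/729)x - 1/2187
image of x^8: x^8 + (16/3)x^7 + (28/9)x^6 - (56/27)x^5 + (70/81)x^4 - (56/243)x^3 + (28/729)x^2 - (8/2187)x + 1/6561
each image's coordinates form column j of the matrix


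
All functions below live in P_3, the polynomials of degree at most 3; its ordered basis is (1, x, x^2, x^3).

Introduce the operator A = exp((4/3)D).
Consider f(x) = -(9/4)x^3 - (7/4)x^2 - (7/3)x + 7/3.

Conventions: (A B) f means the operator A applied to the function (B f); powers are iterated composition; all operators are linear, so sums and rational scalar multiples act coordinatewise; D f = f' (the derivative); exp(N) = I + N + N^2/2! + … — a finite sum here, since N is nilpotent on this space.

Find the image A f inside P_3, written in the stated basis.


order-1 term: -9x^2 - (14/3)x - 28/9
order-2 term: -12x - 28/9
order-3 term: -16/3
the series for exp((4/3)D) f terminates at order 3
exp((4/3)D) f = -(9/4)x^3 - (43/4)x^2 - 19x - 83/9

the result is g(x) = -(9/4)x^3 - (43/4)x^2 - 19x - 83/9


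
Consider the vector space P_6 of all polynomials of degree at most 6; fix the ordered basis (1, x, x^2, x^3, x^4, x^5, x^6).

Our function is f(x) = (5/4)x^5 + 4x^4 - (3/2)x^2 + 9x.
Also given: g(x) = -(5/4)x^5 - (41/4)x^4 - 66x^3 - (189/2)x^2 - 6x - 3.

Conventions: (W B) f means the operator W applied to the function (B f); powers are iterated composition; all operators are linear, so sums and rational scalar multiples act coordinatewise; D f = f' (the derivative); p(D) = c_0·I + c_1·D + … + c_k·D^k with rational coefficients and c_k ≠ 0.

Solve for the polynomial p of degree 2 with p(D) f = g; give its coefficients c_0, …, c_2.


D^0 f = (5/4)x^5 + 4x^4 - (3/2)x^2 + 9x
D^1 f = (25/4)x^4 + 16x^3 - 3x + 9
D^2 f = 25x^3 + 48x^2 - 3
matching coefficients of g against c_0 f + c_1 Df + … from the top degree down determines the c_i
solution: c_0 = -1, c_1 = -1, c_2 = -2

c_0 = -1, c_1 = -1, c_2 = -2


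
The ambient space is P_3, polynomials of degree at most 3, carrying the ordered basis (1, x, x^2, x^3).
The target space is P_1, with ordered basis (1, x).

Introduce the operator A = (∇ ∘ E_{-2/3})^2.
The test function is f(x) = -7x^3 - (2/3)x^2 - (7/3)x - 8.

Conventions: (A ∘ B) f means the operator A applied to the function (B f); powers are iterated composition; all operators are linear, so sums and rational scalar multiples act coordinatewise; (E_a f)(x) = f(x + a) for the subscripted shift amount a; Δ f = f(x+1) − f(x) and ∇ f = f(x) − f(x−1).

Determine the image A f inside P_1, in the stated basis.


E_{-2/3} f = -7x^3 + (40/3)x^2 - (97/9)x - 14/3
∇ E_{-2/3} f = -21x^2 + (143/3)x - 280/9
E_{-2/3} (∇ ∘ E_{-2/3}) f = -21x^2 + (227/3)x - 650/9
∇ E_{-2/3} (∇ ∘ E_{-2/3}) f = -42x + 290/3

g(x) = -42x + 290/3


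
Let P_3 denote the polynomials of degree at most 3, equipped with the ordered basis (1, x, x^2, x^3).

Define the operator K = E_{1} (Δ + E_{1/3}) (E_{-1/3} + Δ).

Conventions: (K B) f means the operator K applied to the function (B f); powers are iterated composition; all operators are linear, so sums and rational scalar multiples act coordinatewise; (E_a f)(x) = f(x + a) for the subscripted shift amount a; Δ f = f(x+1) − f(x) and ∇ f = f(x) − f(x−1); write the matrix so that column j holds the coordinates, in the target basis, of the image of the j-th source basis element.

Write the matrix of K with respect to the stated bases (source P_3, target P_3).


the matrix is [[1, 3, 9, 83/3]; [0, 1, 6, 27]; [0, 0, 1, 9]; [0, 0, 0, 1]] (rows listed top to bottom)

image of 1: 1
image of x: x + 3
image of x^2: x^2 + 6x + 9
image of x^3: x^3 + 9x^2 + 27x + 83/3
each image's coordinates form column j of the matrix


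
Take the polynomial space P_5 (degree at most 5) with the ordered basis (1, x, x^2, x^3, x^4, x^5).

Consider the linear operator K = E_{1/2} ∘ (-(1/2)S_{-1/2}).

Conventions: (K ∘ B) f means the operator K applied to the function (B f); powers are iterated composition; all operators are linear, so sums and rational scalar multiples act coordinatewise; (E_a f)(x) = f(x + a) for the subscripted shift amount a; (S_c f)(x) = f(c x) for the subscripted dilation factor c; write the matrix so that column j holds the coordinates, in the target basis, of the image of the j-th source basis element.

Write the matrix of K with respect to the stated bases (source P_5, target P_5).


image of 1: -1/2
image of x: (1/4)x + 1/8
image of x^2: -(1/8)x^2 - (1/8)x - 1/32
image of x^3: (1/16)x^3 + (3/32)x^2 + (3/64)x + 1/128
image of x^4: -(1/32)x^4 - (1/16)x^3 - (3/64)x^2 - (1/64)x - 1/512
image of x^5: (1/64)x^5 + (5/128)x^4 + (5/128)x^3 + (5/256)x^2 + (5/1024)x + 1/2048
each image's coordinates form column j of the matrix

the matrix is [[-1/2, 1/8, -1/32, 1/128, -1/512, 1/2048]; [0, 1/4, -1/8, 3/64, -1/64, 5/1024]; [0, 0, -1/8, 3/32, -3/64, 5/256]; [0, 0, 0, 1/16, -1/16, 5/128]; [0, 0, 0, 0, -1/32, 5/128]; [0, 0, 0, 0, 0, 1/64]] (rows listed top to bottom)


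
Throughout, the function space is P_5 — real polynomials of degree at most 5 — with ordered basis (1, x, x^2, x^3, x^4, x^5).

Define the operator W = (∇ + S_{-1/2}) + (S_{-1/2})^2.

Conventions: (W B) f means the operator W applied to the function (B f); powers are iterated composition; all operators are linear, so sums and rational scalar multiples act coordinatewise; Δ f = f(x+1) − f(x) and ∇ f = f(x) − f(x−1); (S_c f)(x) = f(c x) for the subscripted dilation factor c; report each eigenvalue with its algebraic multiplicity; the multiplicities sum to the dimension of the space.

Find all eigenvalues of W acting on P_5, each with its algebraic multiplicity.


image of 1: 2
image of x: -(1/4)x + 1
image of x^2: (5/16)x^2 + 2x - 1
image of x^3: -(7/64)x^3 + 3x^2 - 3x + 1
image of x^4: (17/256)x^4 + 4x^3 - 6x^2 + 4x - 1
image of x^5: -(31/1024)x^5 + 5x^4 - 10x^3 + 10x^2 - 5x + 1
the matrix is upper triangular; its diagonal is (2, -1/4, 5/16, -7/64, 17/256, -31/1024)
for a triangular matrix the eigenvalues are the diagonal entries, with algebraic multiplicity their repetition count

λ = -1/4 (multiplicity 1), λ = -7/64 (multiplicity 1), λ = -31/1024 (multiplicity 1), λ = 17/256 (multiplicity 1), λ = 5/16 (multiplicity 1), λ = 2 (multiplicity 1)


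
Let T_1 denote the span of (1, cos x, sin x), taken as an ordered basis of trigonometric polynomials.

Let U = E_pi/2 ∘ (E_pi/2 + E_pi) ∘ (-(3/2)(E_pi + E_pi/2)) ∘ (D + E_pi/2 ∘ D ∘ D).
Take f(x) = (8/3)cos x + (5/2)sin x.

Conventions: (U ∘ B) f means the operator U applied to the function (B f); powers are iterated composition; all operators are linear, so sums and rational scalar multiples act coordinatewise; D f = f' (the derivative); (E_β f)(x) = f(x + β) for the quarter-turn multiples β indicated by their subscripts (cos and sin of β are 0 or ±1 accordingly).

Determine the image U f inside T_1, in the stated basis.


D f = (5/2)cos x - (8/3)sin x
D f = (5/2)cos x - (8/3)sin x
D D f = -(8/3)cos x - (5/2)sin x
E_pi/2 D D f = -(5/2)cos x + (8/3)sin x
(D + E_pi/2 ∘ D ∘ D) f = 0
E_pi (D + E_pi/2 ∘ D ∘ D) f = 0
E_pi/2 (D + E_pi/2 ∘ D ∘ D) f = 0
(E_pi + E_pi/2) (D + E_pi/2 ∘ D ∘ D) f = 0
(-(3/2)(E_pi + E_pi/2)) (D + E_pi/2 ∘ D ∘ D) f = 0
E_pi/2 (-(3/2)(E_pi + E_pi/2)) (D + E_pi/2 ∘ D ∘ D) f = 0
E_pi (-(3/2)(E_pi + E_pi/2)) (D + E_pi/2 ∘ D ∘ D) f = 0
(E_pi/2 + E_pi) (-(3/2)(E_pi + E_pi/2)) (D + E_pi/2 ∘ D ∘ D) f = 0
E_pi/2 (E_pi/2 + E_pi) (-(3/2)(E_pi + E_pi/2)) (D + E_pi/2 ∘ D ∘ D) f = 0

the image equals g(x) = 0


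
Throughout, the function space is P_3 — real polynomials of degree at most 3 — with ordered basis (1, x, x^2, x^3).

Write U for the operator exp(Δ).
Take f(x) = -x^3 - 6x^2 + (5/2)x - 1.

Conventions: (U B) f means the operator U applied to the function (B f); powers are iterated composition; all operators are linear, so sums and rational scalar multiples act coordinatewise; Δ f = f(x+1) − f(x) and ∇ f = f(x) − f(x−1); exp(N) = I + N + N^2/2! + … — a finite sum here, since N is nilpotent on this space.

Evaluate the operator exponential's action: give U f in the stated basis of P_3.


g(x) = -x^3 - 9x^2 - (31/2)x - 31/2

order-1 term: -3x^2 - 15x - 9/2
order-2 term: -3x - 9
order-3 term: -1
the series for exp(Δ) f terminates at order 3
exp(Δ) f = -x^3 - 9x^2 - (31/2)x - 31/2


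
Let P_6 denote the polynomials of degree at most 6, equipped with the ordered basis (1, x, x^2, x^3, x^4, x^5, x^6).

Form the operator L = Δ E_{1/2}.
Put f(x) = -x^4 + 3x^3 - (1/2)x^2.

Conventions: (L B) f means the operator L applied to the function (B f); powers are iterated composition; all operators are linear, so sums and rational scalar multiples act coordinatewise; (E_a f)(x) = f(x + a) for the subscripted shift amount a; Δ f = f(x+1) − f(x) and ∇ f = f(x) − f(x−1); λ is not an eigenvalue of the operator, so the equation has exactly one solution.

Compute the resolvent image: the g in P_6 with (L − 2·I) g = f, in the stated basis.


the result is g(x) = (1/2)x^4 - (1/2)x^3 + (5/2)x^2 + (17/4)x + 81/16

write g with unknown coordinates in the stated basis and equate coefficients in (L − 2·I) g = f
solving from the highest basis element down gives g = (1/2)x^4 - (1/2)x^3 + (5/2)x^2 + (17/4)x + 81/16
check: L g = 2x^3 + (9/2)x^2 + (17/2)x + 81/8
so L g − 2·g = -x^4 + 3x^3 - (1/2)x^2 = f ✓


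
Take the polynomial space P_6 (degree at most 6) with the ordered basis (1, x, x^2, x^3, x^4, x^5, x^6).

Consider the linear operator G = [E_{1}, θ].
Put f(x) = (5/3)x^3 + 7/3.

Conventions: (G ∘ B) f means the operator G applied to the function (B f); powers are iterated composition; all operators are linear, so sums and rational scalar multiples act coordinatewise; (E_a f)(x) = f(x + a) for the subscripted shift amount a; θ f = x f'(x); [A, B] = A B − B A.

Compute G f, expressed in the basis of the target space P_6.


the image equals g(x) = 5x^2 + 10x + 5

θ f = 5x^3
E_{1} θ f = 5x^3 + 15x^2 + 15x + 5
E_{1} f = (5/3)x^3 + 5x^2 + 5x + 4
θ E_{1} f = 5x^3 + 10x^2 + 5x
[E_{1}, θ] f = 5x^2 + 10x + 5


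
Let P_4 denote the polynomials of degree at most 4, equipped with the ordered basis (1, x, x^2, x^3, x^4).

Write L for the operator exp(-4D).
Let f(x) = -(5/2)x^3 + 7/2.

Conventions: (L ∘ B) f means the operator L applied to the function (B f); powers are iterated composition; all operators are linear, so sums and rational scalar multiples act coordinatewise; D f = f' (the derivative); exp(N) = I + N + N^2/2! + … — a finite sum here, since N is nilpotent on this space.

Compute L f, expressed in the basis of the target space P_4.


order-1 term: 30x^2
order-2 term: -120x
order-3 term: 160
the series for exp(-4D) f terminates at order 3
exp(-4D) f = -(5/2)x^3 + 30x^2 - 120x + 327/2

the result is g(x) = -(5/2)x^3 + 30x^2 - 120x + 327/2


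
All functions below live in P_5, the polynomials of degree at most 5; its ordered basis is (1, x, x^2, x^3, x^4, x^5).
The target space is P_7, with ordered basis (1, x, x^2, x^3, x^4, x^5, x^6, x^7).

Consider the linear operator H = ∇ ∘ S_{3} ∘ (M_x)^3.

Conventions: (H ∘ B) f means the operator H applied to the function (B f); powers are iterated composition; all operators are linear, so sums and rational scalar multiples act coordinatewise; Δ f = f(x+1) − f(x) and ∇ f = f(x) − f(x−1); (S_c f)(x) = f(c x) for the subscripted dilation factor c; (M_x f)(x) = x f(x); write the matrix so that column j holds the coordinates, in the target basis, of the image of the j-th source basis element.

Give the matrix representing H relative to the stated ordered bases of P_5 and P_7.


the matrix is [[27, -81, 243, -729, 2187, -6561]; [-81, 324, -1215, 4374, -15309, 52488]; [81, -486, 2430, -10935, 45927, -183708]; [0, 324, -2430, 14580, -76545, 367416]; [0, 0, 1215, -10935, 76545, -459270]; [0, 0, 0, 4374, -45927, 367416]; [0, 0, 0, 0, 15309, -183708]; [0, 0, 0, 0, 0, 52488]] (rows listed top to bottom)

image of 1: 81x^2 - 81x + 27
image of x: 324x^3 - 486x^2 + 324x - 81
image of x^2: 1215x^4 - 2430x^3 + 2430x^2 - 1215x + 243
image of x^3: 4374x^5 - 10935x^4 + 14580x^3 - 10935x^2 + 4374x - 729
image of x^4: 15309x^6 - 45927x^5 + 76545x^4 - 76545x^3 + 45927x^2 - 15309x + 2187
image of x^5: 52488x^7 - 183708x^6 + 367416x^5 - 459270x^4 + 367416x^3 - 183708x^2 + 52488x - 6561
each image's coordinates form column j of the matrix


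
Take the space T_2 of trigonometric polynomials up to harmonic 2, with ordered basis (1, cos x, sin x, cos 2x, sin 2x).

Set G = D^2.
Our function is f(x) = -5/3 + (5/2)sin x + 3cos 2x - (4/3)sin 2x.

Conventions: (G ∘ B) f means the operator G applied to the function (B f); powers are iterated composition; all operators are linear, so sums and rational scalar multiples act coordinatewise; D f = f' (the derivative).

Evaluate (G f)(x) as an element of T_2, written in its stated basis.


D f = (5/2)cos x - (8/3)cos 2x - 6sin 2x
D D f = -(5/2)sin x - 12cos 2x + (16/3)sin 2x

the image equals g(x) = -(5/2)sin x - 12cos 2x + (16/3)sin 2x


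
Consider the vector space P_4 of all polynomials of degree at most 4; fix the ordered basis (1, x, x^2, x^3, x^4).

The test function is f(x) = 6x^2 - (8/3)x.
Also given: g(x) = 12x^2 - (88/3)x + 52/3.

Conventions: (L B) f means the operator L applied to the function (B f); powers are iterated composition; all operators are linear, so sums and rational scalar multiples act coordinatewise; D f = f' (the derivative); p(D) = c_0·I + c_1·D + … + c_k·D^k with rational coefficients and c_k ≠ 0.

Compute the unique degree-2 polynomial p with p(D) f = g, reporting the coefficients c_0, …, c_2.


p(D) = 2·I − 2·D + D^2, i.e. c_0 = 2, c_1 = -2, c_2 = 1

D^0 f = 6x^2 - (8/3)x
D^1 f = 12x - 8/3
D^2 f = 12
matching coefficients of g against c_0 f + c_1 Df + … from the top degree down determines the c_i
solution: c_0 = 2, c_1 = -2, c_2 = 1
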